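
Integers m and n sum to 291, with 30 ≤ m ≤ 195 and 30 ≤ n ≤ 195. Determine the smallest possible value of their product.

18720

For a fixed sum, mn is smallest when m and n are as far apart as possible.
The extreme feasible split is m = 96, n = 195, giving mn = 18720.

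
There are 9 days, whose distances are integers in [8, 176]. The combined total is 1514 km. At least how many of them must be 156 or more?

If only k of them are at least 156, the other 9 − k are at most 155, so the total is at most k·176 + (9 − k)·155.
This must reach 1514, so k·176 + (9 − k)·155 ≥ 1514, giving k ≥ 6.
Exactly 6 works: 6 values at 176 and 3 at 155 total 1521; lower one of the high values by 7 (still ≥ 156) to hit 1514.

6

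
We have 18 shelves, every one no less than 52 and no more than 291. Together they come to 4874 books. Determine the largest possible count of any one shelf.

To make one shelf as large as possible, make the other 17 as small as possible.
The other 17 contribute at least 17 × 52 = 884, leaving at most 4874 − 884 = 3990.
But each shelf is capped at 291, so the maximum is 291.
Achievable: one at 291 and the other 17 totalling 4583, which fits since 17 × 52 ≤ 4583 ≤ 17 × 291.

291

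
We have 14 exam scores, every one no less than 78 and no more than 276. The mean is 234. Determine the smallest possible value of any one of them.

78

Minimizing one value means maximizing the remaining 13.
The total is 14 × 234 = 3276.
The other 13 can take up 13 × 276 = 3588 ≥ 3276 − 78, so one score can sit at its floor of 78.
Achievable: one at 78 and the other 13 totalling 3198, which fits since 13 × 78 ≤ 3198 ≤ 13 × 276.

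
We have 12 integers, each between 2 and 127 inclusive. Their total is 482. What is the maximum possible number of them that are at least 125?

Suppose k of them are at least 125. Those contribute at least 125 each and the other 12 − k at least 2 each.
So the total is at least 125k + 2(12 − k) = 24 + 123k. This must be ≤ 482, giving k ≤ 3.
k = 3 is achieved by 3 values at 125 and 9 at 2, total 393; add 89 to one value (staying below 125) to reach 482.

3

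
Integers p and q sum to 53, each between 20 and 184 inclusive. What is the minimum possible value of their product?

pq = p(53 − p) is concave in p, so over [20, 33] it is minimized at an endpoint.
The extreme feasible split is p = 20, q = 33, giving pq = 660.

660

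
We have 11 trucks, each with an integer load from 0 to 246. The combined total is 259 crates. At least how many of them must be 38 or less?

Each value above 38 is at least 39, contributing at least 39 − 0 = 39 above the floor 0.
The sum exceeds the floor total 0 by 259, so at most ⌊259/39⌋ = 6 exceed 38, and at least 5 are ≤ 38.
Exactly 5 works: 5 values at 0 and 6 at 39 total 234; raise one of the low values by 25 (still ≤ 38) to hit 259.

5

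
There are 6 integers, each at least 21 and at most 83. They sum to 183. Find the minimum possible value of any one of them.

Minimizing one value means maximizing the remaining 5.
The other 5 can take up 5 × 83 = 415 ≥ 183 − 21, so one integer can sit at its floor of 21.
Achievable: one at 21 and the other 5 totalling 162, which fits since 5 × 21 ≤ 162 ≤ 5 × 83.

21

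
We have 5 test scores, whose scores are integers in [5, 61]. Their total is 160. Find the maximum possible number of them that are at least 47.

Suppose k of them are at least 47. Those contribute at least 47 each and the other 5 − k at least 5 each.
So the total is at least 47k + 5(5 − k) = 25 + 42k. This must be ≤ 160, giving k ≤ 3.
k = 3 is achieved by 3 values at 47 and 2 at 5, total 151; add 9 to one value (staying below 47) to reach 160.

3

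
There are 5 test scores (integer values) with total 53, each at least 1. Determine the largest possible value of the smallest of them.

10

If every one of the 5 were at least 11, the total would be at least 5 × 11 = 55 > 53.
Achievable: 2 of them at 10 and 3 at 11 total 53.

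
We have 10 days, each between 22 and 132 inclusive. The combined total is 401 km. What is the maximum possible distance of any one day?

Maximizing one value means minimizing the remaining 9.
The other 9 contribute at least 9 × 22 = 198, leaving at most 401 − 198 = 203.
But each day is capped at 132, so the maximum is 132.
Achievable: one at 132 and the other 9 totalling 269, which fits since 9 × 22 ≤ 269 ≤ 9 × 132.

132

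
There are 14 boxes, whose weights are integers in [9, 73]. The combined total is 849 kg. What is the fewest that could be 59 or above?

Suppose at most 14 − j of them reach 59; then j values are ≤ 58 and the rest ≤ 73.
The total is then ≤ 58·j + 73·(14 − j) = 1022 − 15j. For this to be ≥ 849 we need j ≤ 11, so at least 14 − 11 = 3 must reach 59.
Exactly 3 works: 3 values at 73 and 11 at 58 total 857; lower one of the high values by 8 (still ≥ 59) to hit 849.

3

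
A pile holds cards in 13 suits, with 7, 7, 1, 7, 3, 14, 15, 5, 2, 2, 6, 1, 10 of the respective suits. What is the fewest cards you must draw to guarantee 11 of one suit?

In the worst case you take as many as possible of each suit without reaching 11: 7 + 7 + 1 + 7 + 3 + 10 + 10 + 5 + 2 + 2 + 6 + 1 + 10 = 71.
The next one must give 11 of some suit, so 71 + 1 = 72.

72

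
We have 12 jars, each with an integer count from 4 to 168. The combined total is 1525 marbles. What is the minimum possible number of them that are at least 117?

Each value short of 117 is at most 116, costing at least 168 − 116 = 52 against the maximum total of 2016.
We can afford to lose at most 2016 − 1525 = 491, so at most ⌊491/52⌋ = 9 fall short, and at least 3 are ≥ 117.
Exactly 3 works: 3 values at 168 and 9 at 116 total 1548; lower one of the high values by 23 (still ≥ 117) to hit 1525.

3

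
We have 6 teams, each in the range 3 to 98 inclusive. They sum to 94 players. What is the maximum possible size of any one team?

79

Maximizing one value means minimizing the remaining 5.
The other 5 contribute at least 5 × 3 = 15, leaving at most 94 − 15 = 79.
Since 79 ≤ 98, this is achievable: one at 79 and 5 at 3.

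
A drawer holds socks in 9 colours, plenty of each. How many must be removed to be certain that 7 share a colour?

In the worst case you draw 6 of each of the 9 colours: 9 × 6 = 54.
One more forces 7 of some colour, so 54 + 1 = 55.

55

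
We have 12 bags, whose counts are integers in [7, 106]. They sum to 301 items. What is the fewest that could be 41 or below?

6

Each value above 41 is at least 42, contributing at least 42 − 7 = 35 above the floor 7.
The sum exceeds the floor total 84 by 217, so at most ⌊217/35⌋ = 6 exceed 41, and at least 6 are ≤ 41.
Exactly 6 works: 6 values at 7 and 6 at 42 total 294; raise one of the low values by 7 (still ≤ 41) to hit 301.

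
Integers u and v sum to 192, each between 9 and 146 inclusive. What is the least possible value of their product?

6716

uv = u(192 − u) is concave in u, so over [46, 146] it is minimized at an endpoint.
At the endpoint u = 46, v = 192 − 46 = 146, so uv = 46 × 146 = 6716.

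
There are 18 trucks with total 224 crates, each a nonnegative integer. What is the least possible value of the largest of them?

The 18 values sum to 224, so their maximum is at least ⌈224/18⌉ = 13.
Achievable: 8 of them at 13 and 10 at 12 total 224.

13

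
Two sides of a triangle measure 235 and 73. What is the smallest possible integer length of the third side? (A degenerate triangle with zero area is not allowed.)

163

The third side must exceed |235 − 73| = 162.
The smallest integer above 162 is 163.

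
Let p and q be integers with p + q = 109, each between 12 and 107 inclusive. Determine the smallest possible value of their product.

For a fixed sum, pq is smallest when p and q are as far apart as possible.
At the endpoint p = 12, q = 109 − 12 = 97, so pq = 12 × 97 = 1164.

1164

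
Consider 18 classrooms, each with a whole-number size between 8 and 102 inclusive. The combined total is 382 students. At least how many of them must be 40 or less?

11

Let j be the number exceeding 40. Then the total is ≥ 41·j + 8·(18 − j) = 144 + 33j.
So 33j ≤ 238 and j ≤ 7; hence at least 18 − 7 = 11 are ≤ 40.
Exactly 11 works: 11 values at 8 and 7 at 41 total 375; raise one of the low values by 7 (still ≤ 40) to hit 382.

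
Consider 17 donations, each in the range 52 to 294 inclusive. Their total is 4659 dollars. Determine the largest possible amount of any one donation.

To make one donation as large as possible, make the other 16 as small as possible.
The other 16 contribute at least 16 × 52 = 832, leaving at most 4659 − 832 = 3827.
But each donation is capped at 294, so the maximum is 294.
Achievable: one at 294 and the other 16 totalling 4365, which fits since 16 × 52 ≤ 4365 ≤ 16 × 294.

294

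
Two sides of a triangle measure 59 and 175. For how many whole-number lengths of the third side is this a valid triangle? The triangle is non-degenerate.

117

The triangle inequality gives |59 − 175| < c < 59 + 175, i.e. 116 < c < 234.
So c can be any integer from 117 to 233: 117 values.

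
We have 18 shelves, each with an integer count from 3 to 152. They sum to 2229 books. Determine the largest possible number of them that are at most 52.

5

Suppose k of them are at most 52. Those contribute at most 52 each and the rest at most 152 each.
So the total is at most 52k + 152(18 − k) = 2736 − 100k. This must still be ≥ 2229, so k ≤ 5.
k = 5 is achieved by 5 values at 52 and 13 at 152, total 2236; lower one of the 152's by 7 (still > 52) to reach 2229.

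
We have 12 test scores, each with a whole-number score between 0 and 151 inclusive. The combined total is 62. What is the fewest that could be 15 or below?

If only k of them are at most 15, the other 12 − k are at least 16, so the total is at least (12 − k)·16 + k·0.
This is ≤ 62, so (12 − k)·16 + 0k ≤ 62, which gives k ≥ 9.
Exactly 9 works: 9 values at 0 and 3 at 16 total 48; raise one of the low values by 14 (still ≤ 15) to hit 62.

9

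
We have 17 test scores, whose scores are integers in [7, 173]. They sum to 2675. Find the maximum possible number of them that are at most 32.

Suppose k of them are at most 32. Those contribute at most 32 each and the rest at most 173 each.
So the total is at most 32k + 173(17 − k) = 2941 − 141k. This must still be ≥ 2675, so k ≤ 1.
k = 1 is achieved by 1 value at 32 and 16 at 173, total 2800; lower one of the 173's by 125 (still > 32) to reach 2675.

1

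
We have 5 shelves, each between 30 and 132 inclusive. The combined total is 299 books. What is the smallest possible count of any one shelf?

30

Minimizing one value means maximizing the remaining 4.
The other 4 can take up 4 × 132 = 528 ≥ 299 − 30, so one shelf can sit at its floor of 30.
Achievable: one at 30 and the other 4 totalling 269, which fits since 4 × 30 ≤ 269 ≤ 4 × 132.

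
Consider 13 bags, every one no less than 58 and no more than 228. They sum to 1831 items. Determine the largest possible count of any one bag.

228

To make one bag as large as possible, make the other 12 as small as possible.
The other 12 contribute at least 12 × 58 = 696, leaving at most 1831 − 696 = 1135.
But each bag is capped at 228, so the maximum is 228.
Achievable: one at 228 and the other 12 totalling 1603, which fits since 12 × 58 ≤ 1603 ≤ 12 × 228.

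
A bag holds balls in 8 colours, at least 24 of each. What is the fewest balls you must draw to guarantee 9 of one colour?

In the worst case you draw 8 of each of the 8 colours: 8 × 8 = 64.
One more forces 9 of some colour, so 64 + 1 = 65.

65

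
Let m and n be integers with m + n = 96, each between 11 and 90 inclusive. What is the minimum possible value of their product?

935

mn = m(96 − m) is concave in m, so over [11, 85] it is minimized at an endpoint.
At the endpoint m = 11, n = 96 − 11 = 85, so mn = 11 × 85 = 935.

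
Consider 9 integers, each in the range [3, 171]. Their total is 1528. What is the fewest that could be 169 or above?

Suppose at most 9 − j of them reach 169; then j values are ≤ 168 and the rest ≤ 171.
The total is then ≤ 168·j + 171·(9 − j) = 1539 − 3j. For this to be ≥ 1528 we need j ≤ 3, so at least 9 − 3 = 6 must reach 169.
Exactly 6 works: 6 values at 171 and 3 at 168 total 1530; lower one of the high values by 2 (still ≥ 169) to hit 1528.

6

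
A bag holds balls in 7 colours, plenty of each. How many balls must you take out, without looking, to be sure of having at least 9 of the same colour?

You could draw 8 of every colour without reaching 9 of any — 56 in all.
One more forces 9 of some colour, so 56 + 1 = 57.

57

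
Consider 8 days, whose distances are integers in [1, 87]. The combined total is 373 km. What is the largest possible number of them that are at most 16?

Each value at 16 or below falls at least 87 − 16 = 71 short of the ceiling 87.
The ceiling total is 8 × 87 = 696, and we need 373, so at most ⌊(696 − 373)/71⌋ = 4 can be that low.
k = 4 is achieved by 4 values at 16 and 4 at 87, total 412; lower one of the 87's by 39 (still > 16) to reach 373.

4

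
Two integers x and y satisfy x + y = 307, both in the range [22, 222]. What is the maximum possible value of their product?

23562

For a fixed sum, the product xy is largest when x and y are as close as possible.
Taking x = 153 and y = 154 (both in [22, 222]) gives xy = 23562.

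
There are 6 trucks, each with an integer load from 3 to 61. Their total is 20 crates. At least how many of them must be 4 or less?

5

Let j be the number exceeding 4. Then the total is ≥ 5·j + 3·(6 − j) = 18 + 2j.
So 2j ≤ 2 and j ≤ 1; hence at least 6 − 1 = 5 are ≤ 4.
Exactly 5 works: 5 values at 3 and 1 at 5 total 20.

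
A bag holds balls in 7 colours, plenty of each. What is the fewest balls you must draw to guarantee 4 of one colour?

In the worst case you draw 3 of each of the 7 colours: 7 × 3 = 21.
One more forces 4 of some colour, so 21 + 1 = 22.

22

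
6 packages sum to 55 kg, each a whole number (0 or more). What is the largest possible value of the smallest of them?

9

The average is 55/6 < 10, so some value is ≤ 9.
Equality holds with 5 values of 9 and 1 value of 10.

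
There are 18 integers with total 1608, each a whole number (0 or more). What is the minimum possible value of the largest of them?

90

If every one of the 18 were at most 89, the total would be at most 18 × 89 = 1602 < 1608.
Achievable: 6 of them at 90 and 12 at 89 total 1608.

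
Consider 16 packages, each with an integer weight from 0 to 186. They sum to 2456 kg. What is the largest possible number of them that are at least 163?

With k values at 163 or above and the rest at least 0, the sum is at least 0 + 163k.
Since the sum is 2456, we need 163k ≤ 2456, i.e. k ≤ 15.
k = 15 is achieved by 15 values at 163 and 1 at 0, total 2445; add 11 to one value (staying below 163) to reach 2456.

15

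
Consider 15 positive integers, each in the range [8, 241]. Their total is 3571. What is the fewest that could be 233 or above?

11

Each value short of 233 is at most 232, costing at least 241 − 232 = 9 against the maximum total of 3615.
We can afford to lose at most 3615 − 3571 = 44, so at most ⌊44/9⌋ = 4 fall short, and at least 11 are ≥ 233.
Exactly 11 works: 11 values at 241 and 4 at 232 total 3579; lower one of the high values by 8 (still ≥ 233) to hit 3571.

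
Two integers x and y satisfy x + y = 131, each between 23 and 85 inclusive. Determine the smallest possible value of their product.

3910

Since x + y is fixed, pushing one of them to its bound minimizes the product.
The extreme feasible split is x = 46, y = 85, giving xy = 3910.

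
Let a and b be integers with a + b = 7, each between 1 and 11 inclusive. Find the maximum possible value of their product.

12

With a + b fixed, ab peaks when the two are closest together.
Taking a = 3 and b = 4 (both in [1, 11]) gives ab = 12.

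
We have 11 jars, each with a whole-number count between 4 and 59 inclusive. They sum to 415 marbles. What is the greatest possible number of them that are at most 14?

5

Suppose k of them are at most 14. Those contribute at most 14 each and the rest at most 59 each.
So the total is at most 14k + 59(11 − k) = 649 − 45k. This must still be ≥ 415, so k ≤ 5.
k = 5 is achieved by 5 values at 14 and 6 at 59, total 424; lower one of the 59's by 9 (still > 14) to reach 415.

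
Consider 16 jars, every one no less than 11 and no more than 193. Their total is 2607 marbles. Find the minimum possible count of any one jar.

Minimizing one value means maximizing the remaining 15.
The other 15 can take up 15 × 193 = 2895 ≥ 2607 − 11, so one jar can sit at its floor of 11.
Achievable: one at 11 and the other 15 totalling 2596, which fits since 15 × 11 ≤ 2596 ≤ 15 × 193.

11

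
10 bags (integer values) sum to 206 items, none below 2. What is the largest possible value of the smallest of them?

The 10 values sum to 206, so their minimum is at most ⌊206/10⌋ = 20.
Taking 4 copies of 20 and 6 copies of 21 gives exactly 206, so 20 is attained.

20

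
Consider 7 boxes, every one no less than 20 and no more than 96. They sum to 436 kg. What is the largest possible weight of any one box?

96

Maximizing one value means minimizing the remaining 6.
The other 6 contribute at least 6 × 20 = 120, leaving at most 436 − 120 = 316.
But each box is capped at 96, so the maximum is 96.
Achievable: one at 96 and the other 6 totalling 340, which fits since 6 × 20 ≤ 340 ≤ 6 × 96.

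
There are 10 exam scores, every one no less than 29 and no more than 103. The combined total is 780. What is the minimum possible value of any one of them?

29

To make one score as small as possible, make the other 9 as large as possible.
The other 9 can take up 9 × 103 = 927 ≥ 780 − 29, so one score can sit at its floor of 29.
Achievable: one at 29 and the other 9 totalling 751, which fits since 9 × 29 ≤ 751 ≤ 9 × 103.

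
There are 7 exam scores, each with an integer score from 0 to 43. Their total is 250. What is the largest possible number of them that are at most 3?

Each value at 3 or below falls at least 43 − 3 = 40 short of the ceiling 43.
The ceiling total is 7 × 43 = 301, and we need 250, so at most ⌊(301 − 250)/40⌋ = 1 can be that low.
k = 1 is achieved by 1 value at 3 and 6 at 43, total 261; lower one of the 43's by 11 (still > 3) to reach 250.

1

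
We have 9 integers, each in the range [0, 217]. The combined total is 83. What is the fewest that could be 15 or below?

4

If only k of them are at most 15, the other 9 − k are at least 16, so the total is at least (9 − k)·16 + k·0.
This is ≤ 83, so (9 − k)·16 + 0k ≤ 83, which gives k ≥ 4.
Exactly 4 works: 4 values at 0 and 5 at 16 total 80; raise one of the low values by 3 (still ≤ 15) to hit 83.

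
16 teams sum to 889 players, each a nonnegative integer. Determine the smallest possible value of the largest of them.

56

The average is 889/16 > 55, so not all 16 can be 55 or less; the largest is ≥ 56.
Taking 7 copies of 55 and 9 copies of 56 gives exactly 889, so 56 is attained.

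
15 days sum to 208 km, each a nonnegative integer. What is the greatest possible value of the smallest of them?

13

The 15 values sum to 208, so their minimum is at most ⌊208/15⌋ = 13.
Taking 2 copies of 13 and 13 copies of 14 gives exactly 208, so 13 is attained.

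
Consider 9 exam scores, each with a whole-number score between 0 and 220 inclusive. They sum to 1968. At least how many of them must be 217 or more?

If only k of them are at least 217, the other 9 − k are at most 216, so the total is at most k·220 + (9 − k)·216.
This must reach 1968, so k·220 + (9 − k)·216 ≥ 1968, giving k ≥ 6.
Exactly 6 works: 6 values at 220 and 3 at 216 total 1968.

6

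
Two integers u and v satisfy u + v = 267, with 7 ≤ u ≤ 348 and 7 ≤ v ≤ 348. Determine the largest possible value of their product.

For a fixed sum, the product uv is largest when u and v are as close as possible.
Taking u = 133 and v = 134 (both in [7, 348]) gives uv = 17822.

17822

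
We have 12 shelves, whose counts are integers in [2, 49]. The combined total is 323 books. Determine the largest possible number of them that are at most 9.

6

Each value at 9 or below falls at least 49 − 9 = 40 short of the ceiling 49.
The ceiling total is 12 × 49 = 588, and we need 323, so at most ⌊(588 − 323)/40⌋ = 6 can be that low.
k = 6 is achieved by 6 values at 9 and 6 at 49, total 348; lower one of the 49's by 25 (still > 9) to reach 323.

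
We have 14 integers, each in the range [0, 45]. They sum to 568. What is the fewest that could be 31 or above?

Each value short of 31 is at most 30, costing at least 45 − 30 = 15 against the maximum total of 630.
We can afford to lose at most 630 − 568 = 62, so at most ⌊62/15⌋ = 4 fall short, and at least 10 are ≥ 31.
Exactly 10 works: 10 values at 45 and 4 at 30 total 570; lower one of the high values by 2 (still ≥ 31) to hit 568.

10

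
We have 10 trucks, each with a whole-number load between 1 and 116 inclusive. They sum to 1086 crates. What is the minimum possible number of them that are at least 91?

Suppose at most 10 − j of them reach 91; then j values are ≤ 90 and the rest ≤ 116.
The total is then ≤ 90·j + 116·(10 − j) = 1160 − 26j. For this to be ≥ 1086 we need j ≤ 2, so at least 10 − 2 = 8 must reach 91.
Exactly 8 works: 8 values at 116 and 2 at 90 total 1108; lower one of the high values by 22 (still ≥ 91) to hit 1086.

8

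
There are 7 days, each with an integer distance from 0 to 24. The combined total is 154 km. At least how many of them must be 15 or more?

Suppose at most 7 − j of them reach 15; then j values are ≤ 14 and the rest ≤ 24.
The total is then ≤ 14·j + 24·(7 − j) = 168 − 10j. For this to be ≥ 154 we need j ≤ 1, so at least 7 − 1 = 6 must reach 15.
Exactly 6 works: 6 values at 24 and 1 at 14 total 158; lower one of the high values by 4 (still ≥ 15) to hit 154.

6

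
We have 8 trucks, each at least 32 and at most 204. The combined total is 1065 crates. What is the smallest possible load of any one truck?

To make one truck as small as possible, make the other 7 as large as possible.
The other 7 can take up 7 × 204 = 1428 ≥ 1065 − 32, so one truck can sit at its floor of 32.
Achievable: one at 32 and the other 7 totalling 1033, which fits since 7 × 32 ≤ 1033 ≤ 7 × 204.

32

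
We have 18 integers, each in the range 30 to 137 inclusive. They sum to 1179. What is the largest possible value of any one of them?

To make one integer as large as possible, make the other 17 as small as possible.
The other 17 contribute at least 17 × 30 = 510, leaving at most 1179 − 510 = 669.
But each integer is capped at 137, so the maximum is 137.
Achievable: one at 137 and the other 17 totalling 1042, which fits since 17 × 30 ≤ 1042 ≤ 17 × 137.

137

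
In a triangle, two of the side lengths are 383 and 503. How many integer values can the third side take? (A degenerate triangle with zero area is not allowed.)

765

The triangle inequality gives |383 − 503| < c < 383 + 503, i.e. 120 < c < 886.
So c can be any integer from 121 to 885: 765 values.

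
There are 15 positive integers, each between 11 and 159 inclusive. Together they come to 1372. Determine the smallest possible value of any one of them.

Minimizing one value means maximizing the remaining 14.
The other 14 can take up 14 × 159 = 2226 ≥ 1372 − 11, so one integer can sit at its floor of 11.
Achievable: one at 11 and the other 14 totalling 1361, which fits since 14 × 11 ≤ 1361 ≤ 14 × 159.

11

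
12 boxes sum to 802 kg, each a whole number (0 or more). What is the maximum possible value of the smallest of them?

If every one of the 12 were at least 67, the total would be at least 12 × 67 = 804 > 802.
Taking 2 copies of 66 and 10 copies of 67 gives exactly 802, so 66 is attained.

66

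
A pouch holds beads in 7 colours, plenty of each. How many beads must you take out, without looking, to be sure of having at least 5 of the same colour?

29

In the worst case you draw 4 of each of the 7 colours: 7 × 4 = 28.
One more forces 5 of some colour, so 28 + 1 = 29.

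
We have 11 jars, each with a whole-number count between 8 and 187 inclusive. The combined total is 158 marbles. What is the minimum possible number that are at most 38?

Let j be the number exceeding 38. Then the total is ≥ 39·j + 8·(11 − j) = 88 + 31j.
So 31j ≤ 70 and j ≤ 2; hence at least 11 − 2 = 9 are ≤ 38.
Exactly 9 works: 9 values at 8 and 2 at 39 total 150; raise one of the low values by 8 (still ≤ 38) to hit 158.

9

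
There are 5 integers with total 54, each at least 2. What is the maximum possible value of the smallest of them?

10

The average is 54/5 < 11, so some value is ≤ 10.
Taking 1 copy of 10 and 4 copies of 11 gives exactly 54, so 10 is attained.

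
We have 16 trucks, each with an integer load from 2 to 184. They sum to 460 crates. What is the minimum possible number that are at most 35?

Let j be the number exceeding 35. Then the total is ≥ 36·j + 2·(16 − j) = 32 + 34j.
So 34j ≤ 428 and j ≤ 12; hence at least 16 − 12 = 4 are ≤ 35.
Exactly 4 works: 4 values at 2 and 12 at 36 total 440; raise one of the low values by 20 (still ≤ 35) to hit 460.

4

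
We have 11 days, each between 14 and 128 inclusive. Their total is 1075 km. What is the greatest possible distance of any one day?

To make one day as large as possible, make the other 10 as small as possible.
The other 10 contribute at least 10 × 14 = 140, leaving at most 1075 − 140 = 935.
But each day is capped at 128, so the maximum is 128.
Achievable: one at 128 and the other 10 totalling 947, which fits since 10 × 14 ≤ 947 ≤ 10 × 128.

128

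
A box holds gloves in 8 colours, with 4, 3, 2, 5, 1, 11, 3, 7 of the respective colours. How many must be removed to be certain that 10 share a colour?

In the worst case you take as many as possible of each colour without reaching 10: 4 + 3 + 2 + 5 + 1 + 9 + 3 + 7 = 34.
The next one must give 10 of some colour, so 34 + 1 = 35.

35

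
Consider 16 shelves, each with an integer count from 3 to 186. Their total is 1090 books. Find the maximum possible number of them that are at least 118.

9

If k of the values are ≥ 118, the total is ≥ 118k + 3(16 − k).
Setting 118k + 3(16 − k) ≤ 1090 gives 115k ≤ 1042, so k ≤ 9.
k = 9 is achieved by 9 values at 118 and 7 at 3, total 1083; add 7 to one value (staying below 118) to reach 1090.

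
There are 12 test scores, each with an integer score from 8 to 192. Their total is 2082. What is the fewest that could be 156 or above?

6

Each value short of 156 is at most 155, costing at least 192 − 155 = 37 against the maximum total of 2304.
We can afford to lose at most 2304 − 2082 = 222, so at most ⌊222/37⌋ = 6 fall short, and at least 6 are ≥ 156.
Exactly 6 works: 6 values at 192 and 6 at 155 total 2082.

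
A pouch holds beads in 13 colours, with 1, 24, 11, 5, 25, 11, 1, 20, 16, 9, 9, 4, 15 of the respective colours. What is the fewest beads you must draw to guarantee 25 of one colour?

151

In the worst case you take as many as possible of each colour without reaching 25: 1 + 24 + 11 + 5 + 24 + 11 + 1 + 20 + 16 + 9 + 9 + 4 + 15 = 150.
The next one must give 25 of some colour, so 150 + 1 = 151.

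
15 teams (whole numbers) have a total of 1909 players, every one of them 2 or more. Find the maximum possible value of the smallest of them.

127

If every one of the 15 were at least 128, the total would be at least 15 × 128 = 1920 > 1909.
Taking 11 copies of 127 and 4 copies of 128 gives exactly 1909, so 127 is attained.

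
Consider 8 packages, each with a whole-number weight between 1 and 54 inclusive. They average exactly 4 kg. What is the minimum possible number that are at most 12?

6

The total is 8 × 4 = 32.
Each value above 12 is at least 13, contributing at least 13 − 1 = 12 above the floor 1.
The sum exceeds the floor total 8 by 24, so at most ⌊24/12⌋ = 2 exceed 12, and at least 6 are ≤ 12.
Exactly 6 works: 6 values at 1 and 2 at 13 total 32.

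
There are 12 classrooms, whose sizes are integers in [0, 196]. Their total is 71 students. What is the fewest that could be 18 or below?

Each value above 18 is at least 19, contributing at least 19 − 0 = 19 above the floor 0.
The sum exceeds the floor total 0 by 71, so at most ⌊71/19⌋ = 3 exceed 18, and at least 9 are ≤ 18.
Exactly 9 works: 9 values at 0 and 3 at 19 total 57; raise one of the low values by 14 (still ≤ 18) to hit 71.

9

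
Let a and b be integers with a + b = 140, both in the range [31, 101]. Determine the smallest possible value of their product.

3939

ab = a(140 − a) is concave in a, so over [39, 101] it is minimized at an endpoint.
At the endpoint a = 39, b = 140 − 39 = 101, so ab = 39 × 101 = 3939.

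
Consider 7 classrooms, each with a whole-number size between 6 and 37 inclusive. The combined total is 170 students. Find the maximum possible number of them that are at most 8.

3

Suppose k of them are at most 8. Those contribute at most 8 each and the rest at most 37 each.
So the total is at most 8k + 37(7 − k) = 259 − 29k. This must still be ≥ 170, so k ≤ 3.
k = 3 is achieved by 3 values at 8 and 4 at 37, total 172; lower one of the 37's by 2 (still > 8) to reach 170.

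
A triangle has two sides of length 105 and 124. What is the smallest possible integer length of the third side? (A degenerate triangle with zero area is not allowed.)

The third side must exceed |105 − 124| = 19.
The smallest integer above 19 is 20.

20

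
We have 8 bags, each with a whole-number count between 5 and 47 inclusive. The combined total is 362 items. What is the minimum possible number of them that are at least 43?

6

If only k of them are at least 43, the other 8 − k are at most 42, so the total is at most k·47 + (8 − k)·42.
This must reach 362, so k·47 + (8 − k)·42 ≥ 362, giving k ≥ 6.
Exactly 6 works: 6 values at 47 and 2 at 42 total 366; lower one of the high values by 4 (still ≥ 43) to hit 362.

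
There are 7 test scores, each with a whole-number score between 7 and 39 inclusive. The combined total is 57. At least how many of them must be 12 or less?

6

If only k of them are at most 12, the other 7 − k are at least 13, so the total is at least (7 − k)·13 + k·7.
This is ≤ 57, so (7 − k)·13 + 7k ≤ 57, which gives k ≥ 6.
Exactly 6 works: 6 values at 7 and 1 at 13 total 55; raise one of the low values by 2 (still ≤ 12) to hit 57.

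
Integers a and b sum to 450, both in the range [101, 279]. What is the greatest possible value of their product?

50625

For a fixed sum, the product ab is largest when a and b are as close as possible.
Taking a = 225 and b = 225 (both in [101, 279]) gives ab = 50625.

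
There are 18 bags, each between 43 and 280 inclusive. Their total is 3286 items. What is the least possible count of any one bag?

To make one bag as small as possible, make the other 17 as large as possible.
The other 17 can take up 17 × 280 = 4760 ≥ 3286 − 43, so one bag can sit at its floor of 43.
Achievable: one at 43 and the other 17 totalling 3243, which fits since 17 × 43 ≤ 3243 ≤ 17 × 280.

43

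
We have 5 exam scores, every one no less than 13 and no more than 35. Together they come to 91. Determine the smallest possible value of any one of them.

13

Minimizing one value means maximizing the remaining 4.
The other 4 can take up 4 × 35 = 140 ≥ 91 − 13, so one score can sit at its floor of 13.
Achievable: one at 13 and the other 4 totalling 78, which fits since 4 × 13 ≤ 78 ≤ 4 × 35.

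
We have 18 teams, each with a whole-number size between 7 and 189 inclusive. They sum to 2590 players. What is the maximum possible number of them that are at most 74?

Suppose k of them are at most 74. Those contribute at most 74 each and the rest at most 189 each.
So the total is at most 74k + 189(18 − k) = 3402 − 115k. This must still be ≥ 2590, so k ≤ 7.
k = 7 is achieved by 7 values at 74 and 11 at 189, total 2597; lower one of the 189's by 7 (still > 74) to reach 2590.

7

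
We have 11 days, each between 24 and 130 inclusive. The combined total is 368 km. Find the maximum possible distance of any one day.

128

Maximizing one value means minimizing the remaining 10.
The other 10 contribute at least 10 × 24 = 240, leaving at most 368 − 240 = 128.
Since 128 ≤ 130, this is achievable: one at 128 and 10 at 24.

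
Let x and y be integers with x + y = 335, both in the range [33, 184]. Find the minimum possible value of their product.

27784

For a fixed sum, xy is smallest when x and y are as far apart as possible.
The extreme feasible split is x = 151, y = 184, giving xy = 27784.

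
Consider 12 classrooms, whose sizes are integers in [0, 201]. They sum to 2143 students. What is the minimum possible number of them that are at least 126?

9

Suppose at most 12 − j of them reach 126; then j values are ≤ 125 and the rest ≤ 201.
The total is then ≤ 125·j + 201·(12 − j) = 2412 − 76j. For this to be ≥ 2143 we need j ≤ 3, so at least 12 − 3 = 9 must reach 126.
Exactly 9 works: 9 values at 201 and 3 at 125 total 2184; lower one of the high values by 41 (still ≥ 126) to hit 2143.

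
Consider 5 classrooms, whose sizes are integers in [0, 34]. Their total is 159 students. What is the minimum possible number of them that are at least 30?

3

If only k of them are at least 30, the other 5 − k are at most 29, so the total is at most k·34 + (5 − k)·29.
This must reach 159, so k·34 + (5 − k)·29 ≥ 159, giving k ≥ 3.
Exactly 3 works: 3 values at 34 and 2 at 29 total 160; lower one of the high values by 1 (still ≥ 30) to hit 159.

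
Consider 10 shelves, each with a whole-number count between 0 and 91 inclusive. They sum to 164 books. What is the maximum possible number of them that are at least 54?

3

Suppose k of them are at least 54. Those contribute at least 54 each and the other 10 − k at least 0 each.
So the total is at least 54k + 0(10 − k) = 0 + 54k. This must be ≤ 164, giving k ≤ 3.
k = 3 is achieved by 3 values at 54 and 7 at 0, total 162; add 2 to one value (staying below 54) to reach 164.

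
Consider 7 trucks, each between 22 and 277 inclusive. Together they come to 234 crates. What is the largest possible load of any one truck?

102

To make one truck as large as possible, make the other 6 as small as possible.
The other 6 contribute at least 6 × 22 = 132, leaving at most 234 − 132 = 102.
Since 102 ≤ 277, this is achievable: one at 102 and 6 at 22.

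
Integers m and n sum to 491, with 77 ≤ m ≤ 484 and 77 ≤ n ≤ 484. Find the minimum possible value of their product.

31878

Since m + n is fixed, pushing one of them to its bound minimizes the product.
The extreme feasible split is m = 77, n = 414, giving mn = 31878.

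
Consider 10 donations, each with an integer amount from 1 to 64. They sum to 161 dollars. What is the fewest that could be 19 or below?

If only k of them are at most 19, the other 10 − k are at least 20, so the total is at least (10 − k)·20 + k·1.
This is ≤ 161, so (10 − k)·20 + 1k ≤ 161, which gives k ≥ 3.
Exactly 3 works: 3 values at 1 and 7 at 20 total 143; raise one of the low values by 18 (still ≤ 19) to hit 161.

3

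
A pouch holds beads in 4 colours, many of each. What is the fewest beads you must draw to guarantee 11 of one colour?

41

In the worst case you draw 10 of each of the 4 colours: 4 × 10 = 40.
One more forces 11 of some colour, so 40 + 1 = 41.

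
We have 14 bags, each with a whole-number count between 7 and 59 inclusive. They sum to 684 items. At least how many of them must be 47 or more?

4

If only k of them are at least 47, the other 14 − k are at most 46, so the total is at most k·59 + (14 − k)·46.
This must reach 684, so k·59 + (14 − k)·46 ≥ 684, giving k ≥ 4.
Exactly 4 works: 4 values at 59 and 10 at 46 total 696; lower one of the high values by 12 (still ≥ 47) to hit 684.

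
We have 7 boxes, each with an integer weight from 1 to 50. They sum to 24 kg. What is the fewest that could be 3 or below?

2

If only k of them are at most 3, the other 7 − k are at least 4, so the total is at least (7 − k)·4 + k·1.
This is ≤ 24, so (7 − k)·4 + 1k ≤ 24, which gives k ≥ 2.
Exactly 2 works: 2 values at 1 and 5 at 4 total 22; raise one of the low values by 2 (still ≤ 3) to hit 24.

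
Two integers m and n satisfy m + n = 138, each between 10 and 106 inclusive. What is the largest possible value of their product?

4761

For a fixed sum, the product mn is largest when m and n are as close as possible.
Taking m = 69 and n = 69 (both in [10, 106]) gives mn = 4761.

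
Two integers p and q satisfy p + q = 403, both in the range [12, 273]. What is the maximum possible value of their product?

40602

For a fixed sum, the product pq is largest when p and q are as close as possible.
Taking p = 201 and q = 202 (both in [12, 273]) gives pq = 40602.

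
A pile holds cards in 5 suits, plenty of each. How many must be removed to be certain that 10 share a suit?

46

You could draw 9 of every suit without reaching 10 of any — 45 in all.
One more forces 10 of some suit, so 45 + 1 = 46.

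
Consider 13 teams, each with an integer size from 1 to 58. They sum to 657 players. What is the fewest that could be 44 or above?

Suppose at most 13 − j of them reach 44; then j values are ≤ 43 and the rest ≤ 58.
The total is then ≤ 43·j + 58·(13 − j) = 754 − 15j. For this to be ≥ 657 we need j ≤ 6, so at least 13 − 6 = 7 must reach 44.
Exactly 7 works: 7 values at 58 and 6 at 43 total 664; lower one of the high values by 7 (still ≥ 44) to hit 657.

7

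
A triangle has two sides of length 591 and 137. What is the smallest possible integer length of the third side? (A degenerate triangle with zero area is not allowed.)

455

The third side must exceed |591 − 137| = 454.
The smallest integer above 454 is 455.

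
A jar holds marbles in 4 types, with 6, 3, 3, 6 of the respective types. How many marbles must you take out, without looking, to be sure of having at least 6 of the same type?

17

In the worst case you take as many as possible of each type without reaching 6: 5 + 3 + 3 + 5 = 16.
The next one must give 6 of some type, so 16 + 1 = 17.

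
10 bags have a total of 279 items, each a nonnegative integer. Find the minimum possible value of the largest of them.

If every one of the 10 were at most 27, the total would be at most 10 × 27 = 270 < 279.
Achievable: 9 of them at 28 and 1 at 27 total 279.

28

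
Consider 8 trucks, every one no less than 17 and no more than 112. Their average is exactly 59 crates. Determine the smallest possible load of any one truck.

17

Minimizing one value means maximizing the remaining 7.
The total is 8 × 59 = 472.
The other 7 can take up 7 × 112 = 784 ≥ 472 − 17, so one truck can sit at its floor of 17.
Achievable: one at 17 and the other 7 totalling 455, which fits since 7 × 17 ≤ 455 ≤ 7 × 112.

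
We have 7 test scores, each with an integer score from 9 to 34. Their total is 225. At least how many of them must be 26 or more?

If only k of them are at least 26, the other 7 − k are at most 25, so the total is at most k·34 + (7 − k)·25.
This must reach 225, so k·34 + (7 − k)·25 ≥ 225, giving k ≥ 6.
Exactly 6 works: 6 values at 34 and 1 at 25 total 229; lower one of the high values by 4 (still ≥ 26) to hit 225.

6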